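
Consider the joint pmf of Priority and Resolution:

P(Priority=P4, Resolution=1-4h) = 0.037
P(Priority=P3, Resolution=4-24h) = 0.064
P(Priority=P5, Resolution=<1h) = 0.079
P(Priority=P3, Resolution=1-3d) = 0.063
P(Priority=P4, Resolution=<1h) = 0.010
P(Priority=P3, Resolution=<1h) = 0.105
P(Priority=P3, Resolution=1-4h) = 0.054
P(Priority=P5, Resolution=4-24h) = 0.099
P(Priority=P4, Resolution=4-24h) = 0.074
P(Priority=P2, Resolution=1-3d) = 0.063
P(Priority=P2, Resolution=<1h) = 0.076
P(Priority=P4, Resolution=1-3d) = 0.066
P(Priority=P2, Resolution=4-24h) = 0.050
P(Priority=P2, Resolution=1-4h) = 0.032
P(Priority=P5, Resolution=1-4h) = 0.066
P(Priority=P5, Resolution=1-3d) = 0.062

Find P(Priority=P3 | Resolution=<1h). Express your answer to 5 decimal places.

0.38889

P(Resolution=<1h) = 0.076 + 0.105 + 0.010 + 0.079 = 0.270.
P(Priority=P3 | Resolution=<1h) = 0.105/0.270 = 0.38889.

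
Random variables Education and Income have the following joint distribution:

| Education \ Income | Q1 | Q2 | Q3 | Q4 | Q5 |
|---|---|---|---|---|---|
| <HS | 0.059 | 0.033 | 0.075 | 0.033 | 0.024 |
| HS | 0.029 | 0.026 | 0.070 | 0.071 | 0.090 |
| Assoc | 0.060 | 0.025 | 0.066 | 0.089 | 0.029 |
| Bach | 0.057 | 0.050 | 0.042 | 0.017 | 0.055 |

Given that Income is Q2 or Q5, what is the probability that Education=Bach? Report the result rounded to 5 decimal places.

P(Income=Q2) = 0.033 + 0.026 + 0.025 + 0.050 = 0.134.
P(Income=Q5) = 0.024 + 0.090 + 0.029 + 0.055 = 0.198.
P(Income ∈ {Q2, Q5}) = 0.134 + 0.198 = 0.332; P(Education=Bach, Income ∈ {Q2, Q5}) = 0.050 + 0.055 = 0.105.
P(Education=Bach | Income ∈ {Q2, Q5}) = 0.105/0.332 = 0.31627.

0.31627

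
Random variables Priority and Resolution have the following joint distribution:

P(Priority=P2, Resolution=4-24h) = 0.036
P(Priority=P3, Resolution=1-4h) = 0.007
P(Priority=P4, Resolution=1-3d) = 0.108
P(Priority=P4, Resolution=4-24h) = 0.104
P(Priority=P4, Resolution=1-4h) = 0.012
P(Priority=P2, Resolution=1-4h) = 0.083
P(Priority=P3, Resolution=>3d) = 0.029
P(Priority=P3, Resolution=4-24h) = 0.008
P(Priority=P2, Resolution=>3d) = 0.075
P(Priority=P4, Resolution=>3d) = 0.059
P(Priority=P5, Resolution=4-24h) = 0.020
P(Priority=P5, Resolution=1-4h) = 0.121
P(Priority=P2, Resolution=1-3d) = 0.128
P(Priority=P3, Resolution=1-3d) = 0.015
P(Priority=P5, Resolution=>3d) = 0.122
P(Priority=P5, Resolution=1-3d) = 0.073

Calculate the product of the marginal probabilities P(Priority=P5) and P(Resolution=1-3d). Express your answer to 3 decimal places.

0.109

P(Priority=P5) = 0.121 + 0.020 + 0.073 + 0.122 = 0.336.
P(Resolution=1-3d) = 0.128 + 0.015 + 0.108 + 0.073 = 0.324.
Product: 0.336 × 0.324 = 0.109.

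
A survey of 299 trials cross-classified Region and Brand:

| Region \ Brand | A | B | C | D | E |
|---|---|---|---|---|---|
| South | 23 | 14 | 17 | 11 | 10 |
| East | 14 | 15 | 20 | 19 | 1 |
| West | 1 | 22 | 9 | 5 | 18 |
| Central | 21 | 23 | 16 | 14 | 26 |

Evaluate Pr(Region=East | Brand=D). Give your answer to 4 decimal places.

0.3878

Total with Brand=D: 11 + 19 + 5 + 14 = 49.
P(Region=East | Brand=D) = 19/49 = 0.3878.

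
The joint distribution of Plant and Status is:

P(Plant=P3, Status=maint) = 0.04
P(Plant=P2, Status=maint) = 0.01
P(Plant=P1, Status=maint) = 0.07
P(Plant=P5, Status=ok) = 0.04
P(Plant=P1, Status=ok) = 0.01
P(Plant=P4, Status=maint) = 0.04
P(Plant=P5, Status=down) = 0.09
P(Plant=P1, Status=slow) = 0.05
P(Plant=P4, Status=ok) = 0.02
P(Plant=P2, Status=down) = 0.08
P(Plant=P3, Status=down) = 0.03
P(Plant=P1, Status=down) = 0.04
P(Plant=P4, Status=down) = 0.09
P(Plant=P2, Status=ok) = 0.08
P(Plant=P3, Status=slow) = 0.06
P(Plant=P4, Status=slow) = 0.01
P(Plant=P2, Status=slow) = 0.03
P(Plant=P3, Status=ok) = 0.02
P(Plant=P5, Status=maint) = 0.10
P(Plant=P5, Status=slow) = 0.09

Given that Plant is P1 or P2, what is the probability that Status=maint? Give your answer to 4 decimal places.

0.2162

P(Plant=P1) = 0.01 + 0.05 + 0.04 + 0.07 = 0.17.
P(Plant=P2) = 0.08 + 0.03 + 0.08 + 0.01 = 0.20.
P(Plant ∈ {P1, P2}) = 0.17 + 0.20 = 0.37; P(Status=maint, Plant ∈ {P1, P2}) = 0.07 + 0.01 = 0.08.
P(Status=maint | Plant ∈ {P1, P2}) = 0.08/0.37 = 0.2162.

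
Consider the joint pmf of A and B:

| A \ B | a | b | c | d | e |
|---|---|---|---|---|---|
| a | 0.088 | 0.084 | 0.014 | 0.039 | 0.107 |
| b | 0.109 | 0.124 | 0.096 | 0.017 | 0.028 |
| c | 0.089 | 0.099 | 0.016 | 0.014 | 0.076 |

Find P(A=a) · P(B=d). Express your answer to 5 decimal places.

P(A=a) = 0.088 + 0.084 + 0.014 + 0.039 + 0.107 = 0.332.
P(B=d) = 0.039 + 0.017 + 0.014 = 0.070.
Product: 0.332 × 0.070 = 0.02324.

0.02324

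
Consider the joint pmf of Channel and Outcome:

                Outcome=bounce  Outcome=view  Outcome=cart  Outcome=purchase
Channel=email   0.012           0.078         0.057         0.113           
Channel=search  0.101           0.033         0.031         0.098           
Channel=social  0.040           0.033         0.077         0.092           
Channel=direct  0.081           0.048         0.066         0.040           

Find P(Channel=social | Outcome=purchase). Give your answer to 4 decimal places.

P(Outcome=purchase) = 0.113 + 0.098 + 0.092 + 0.040 = 0.343.
P(Channel=social | Outcome=purchase) = 0.092/0.343 = 0.2682.

0.2682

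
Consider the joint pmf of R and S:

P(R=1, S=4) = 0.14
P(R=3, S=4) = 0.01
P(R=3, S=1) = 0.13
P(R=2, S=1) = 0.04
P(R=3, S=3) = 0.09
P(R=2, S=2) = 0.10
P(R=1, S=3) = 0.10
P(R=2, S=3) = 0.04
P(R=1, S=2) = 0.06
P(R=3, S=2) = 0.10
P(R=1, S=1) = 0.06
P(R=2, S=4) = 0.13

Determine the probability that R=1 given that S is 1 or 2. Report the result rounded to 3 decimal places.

P(S=1) = 0.06 + 0.04 + 0.13 = 0.23.
P(S=2) = 0.06 + 0.10 + 0.10 = 0.26.
P(S ∈ {1, 2}) = 0.23 + 0.26 = 0.49; P(R=1, S ∈ {1, 2}) = 0.06 + 0.06 = 0.12.
P(R=1 | S ∈ {1, 2}) = 0.12/0.49 = 0.245.

0.245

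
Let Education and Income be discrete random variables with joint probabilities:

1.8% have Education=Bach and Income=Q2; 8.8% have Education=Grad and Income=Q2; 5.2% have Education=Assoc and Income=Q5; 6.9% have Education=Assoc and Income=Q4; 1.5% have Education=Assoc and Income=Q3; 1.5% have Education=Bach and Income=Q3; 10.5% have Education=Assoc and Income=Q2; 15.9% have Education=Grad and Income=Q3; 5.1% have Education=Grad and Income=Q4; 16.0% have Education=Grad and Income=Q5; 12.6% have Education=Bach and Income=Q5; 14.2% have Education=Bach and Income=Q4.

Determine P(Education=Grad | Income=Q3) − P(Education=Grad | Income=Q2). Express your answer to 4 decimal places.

0.4242

P(Income=Q3) = 0.015 + 0.015 + 0.159 = 0.189; P(Education=Grad | Income=Q3) = 0.159/0.189 = 0.84127.
P(Income=Q2) = 0.105 + 0.018 + 0.088 = 0.211; P(Education=Grad | Income=Q2) = 0.088/0.211 = 0.41706.
Difference = 0.4242.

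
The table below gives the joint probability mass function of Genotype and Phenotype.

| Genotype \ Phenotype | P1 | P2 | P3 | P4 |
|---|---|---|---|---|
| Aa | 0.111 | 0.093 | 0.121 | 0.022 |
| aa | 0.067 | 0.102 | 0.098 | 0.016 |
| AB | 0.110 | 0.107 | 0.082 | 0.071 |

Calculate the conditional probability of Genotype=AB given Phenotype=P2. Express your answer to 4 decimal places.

P(Phenotype=P2) = 0.093 + 0.102 + 0.107 = 0.302.
P(Genotype=AB | Phenotype=P2) = 0.107/0.302 = 0.3543.

0.3543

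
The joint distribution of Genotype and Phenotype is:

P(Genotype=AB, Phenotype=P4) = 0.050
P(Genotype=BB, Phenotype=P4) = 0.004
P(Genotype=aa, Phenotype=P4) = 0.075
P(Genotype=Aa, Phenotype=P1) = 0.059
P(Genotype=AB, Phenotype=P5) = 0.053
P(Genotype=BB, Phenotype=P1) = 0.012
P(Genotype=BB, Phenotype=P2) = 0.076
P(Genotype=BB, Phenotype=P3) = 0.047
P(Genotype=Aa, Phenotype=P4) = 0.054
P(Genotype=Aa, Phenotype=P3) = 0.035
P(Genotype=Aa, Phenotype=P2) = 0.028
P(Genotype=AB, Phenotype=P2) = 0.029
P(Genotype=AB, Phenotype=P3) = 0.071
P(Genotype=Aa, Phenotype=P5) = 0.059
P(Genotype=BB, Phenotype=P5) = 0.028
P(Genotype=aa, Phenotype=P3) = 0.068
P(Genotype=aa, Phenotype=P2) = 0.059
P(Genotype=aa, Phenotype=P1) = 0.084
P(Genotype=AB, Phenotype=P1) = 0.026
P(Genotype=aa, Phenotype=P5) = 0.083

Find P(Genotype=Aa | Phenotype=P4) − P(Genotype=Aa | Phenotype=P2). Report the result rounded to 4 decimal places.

0.1492

P(Phenotype=P4) = 0.054 + 0.075 + 0.050 + 0.004 = 0.183; P(Genotype=Aa | Phenotype=P4) = 0.054/0.183 = 0.29508.
P(Phenotype=P2) = 0.028 + 0.059 + 0.029 + 0.076 = 0.192; P(Genotype=Aa | Phenotype=P2) = 0.028/0.192 = 0.14583.
Difference = 0.1492.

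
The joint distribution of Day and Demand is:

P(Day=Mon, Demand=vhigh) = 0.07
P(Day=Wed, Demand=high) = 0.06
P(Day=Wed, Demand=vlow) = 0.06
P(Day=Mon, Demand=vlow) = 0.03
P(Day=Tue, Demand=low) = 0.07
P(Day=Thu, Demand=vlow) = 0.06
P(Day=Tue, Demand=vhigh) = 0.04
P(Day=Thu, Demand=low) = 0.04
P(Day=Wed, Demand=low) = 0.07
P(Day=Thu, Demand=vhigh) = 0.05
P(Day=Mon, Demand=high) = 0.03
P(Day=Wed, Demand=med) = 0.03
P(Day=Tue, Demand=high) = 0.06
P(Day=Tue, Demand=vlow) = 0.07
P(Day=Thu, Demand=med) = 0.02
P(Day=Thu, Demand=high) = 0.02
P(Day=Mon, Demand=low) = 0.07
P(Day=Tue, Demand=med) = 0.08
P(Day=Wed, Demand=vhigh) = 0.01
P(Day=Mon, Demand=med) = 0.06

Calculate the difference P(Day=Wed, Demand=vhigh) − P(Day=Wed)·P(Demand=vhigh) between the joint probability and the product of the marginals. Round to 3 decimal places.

-0.029

P(Day=Wed) = 0.06 + 0.07 + 0.03 + 0.06 + 0.01 = 0.23.
P(Demand=vhigh) = 0.07 + 0.04 + 0.01 + 0.05 = 0.17.
P(Day=Wed, Demand=vhigh) − P(Day=Wed)P(Demand=vhigh) = 0.01 − 0.23×0.17 = -0.029.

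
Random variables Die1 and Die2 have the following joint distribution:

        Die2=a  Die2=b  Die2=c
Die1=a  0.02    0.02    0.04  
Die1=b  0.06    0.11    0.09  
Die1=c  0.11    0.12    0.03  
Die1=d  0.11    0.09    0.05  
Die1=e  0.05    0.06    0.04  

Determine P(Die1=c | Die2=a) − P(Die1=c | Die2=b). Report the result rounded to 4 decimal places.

P(Die2=a) = 0.02 + 0.06 + 0.11 + 0.11 + 0.05 = 0.35; P(Die1=c | Die2=a) = 0.11/0.35 = 0.31429.
P(Die2=b) = 0.02 + 0.11 + 0.12 + 0.09 + 0.06 = 0.40; P(Die1=c | Die2=b) = 0.12/0.40 = 0.30000.
Difference = 0.0143.

0.0143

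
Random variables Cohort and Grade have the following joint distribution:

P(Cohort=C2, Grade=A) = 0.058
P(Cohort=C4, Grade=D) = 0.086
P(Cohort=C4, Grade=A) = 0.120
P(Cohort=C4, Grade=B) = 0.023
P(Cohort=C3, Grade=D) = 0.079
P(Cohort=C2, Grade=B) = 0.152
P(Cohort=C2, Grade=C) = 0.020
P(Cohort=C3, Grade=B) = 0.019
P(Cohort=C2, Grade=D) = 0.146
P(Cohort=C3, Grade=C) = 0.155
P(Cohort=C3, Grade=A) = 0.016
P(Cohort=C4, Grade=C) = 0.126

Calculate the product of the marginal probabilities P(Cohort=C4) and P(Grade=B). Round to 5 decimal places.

P(Cohort=C4) = 0.120 + 0.023 + 0.126 + 0.086 = 0.355.
P(Grade=B) = 0.152 + 0.019 + 0.023 = 0.194.
Product: 0.355 × 0.194 = 0.06887.

0.06887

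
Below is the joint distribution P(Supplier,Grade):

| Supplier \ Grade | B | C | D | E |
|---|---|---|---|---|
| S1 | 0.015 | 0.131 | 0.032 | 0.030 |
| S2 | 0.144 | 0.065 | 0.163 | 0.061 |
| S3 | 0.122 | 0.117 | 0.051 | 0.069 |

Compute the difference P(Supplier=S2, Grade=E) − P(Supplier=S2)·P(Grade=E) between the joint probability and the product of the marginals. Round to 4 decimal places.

-0.0083

P(Supplier=S2) = 0.144 + 0.065 + 0.163 + 0.061 = 0.433.
P(Grade=E) = 0.030 + 0.061 + 0.069 = 0.160.
P(Supplier=S2, Grade=E) − P(Supplier=S2)P(Grade=E) = 0.061 − 0.433×0.160 = -0.0083.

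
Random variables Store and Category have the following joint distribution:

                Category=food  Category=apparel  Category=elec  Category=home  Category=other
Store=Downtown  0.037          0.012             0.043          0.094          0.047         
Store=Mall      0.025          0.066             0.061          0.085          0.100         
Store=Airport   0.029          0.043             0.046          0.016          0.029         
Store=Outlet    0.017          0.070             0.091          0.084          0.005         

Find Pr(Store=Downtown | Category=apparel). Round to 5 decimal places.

0.06283

P(Category=apparel) = 0.012 + 0.066 + 0.043 + 0.070 = 0.191.
P(Store=Downtown | Category=apparel) = 0.012/0.191 = 0.06283.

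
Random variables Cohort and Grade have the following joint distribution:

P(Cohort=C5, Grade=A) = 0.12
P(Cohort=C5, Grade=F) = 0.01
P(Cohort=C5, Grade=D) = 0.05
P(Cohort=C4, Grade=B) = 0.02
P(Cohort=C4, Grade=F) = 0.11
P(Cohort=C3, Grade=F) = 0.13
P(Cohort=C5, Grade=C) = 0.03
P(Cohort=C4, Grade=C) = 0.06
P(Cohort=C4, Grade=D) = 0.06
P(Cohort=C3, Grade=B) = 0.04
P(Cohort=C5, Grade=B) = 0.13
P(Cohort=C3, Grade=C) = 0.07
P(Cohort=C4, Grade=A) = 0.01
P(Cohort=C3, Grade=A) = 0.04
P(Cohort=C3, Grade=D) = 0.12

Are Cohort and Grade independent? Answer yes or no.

P(Cohort=C5) = 0.34 and P(Grade=F) = 0.25, so their product is 0.0850, but P(Cohort=C5, Grade=F) = 0.01. Since these differ, Cohort and Grade are not independent.

no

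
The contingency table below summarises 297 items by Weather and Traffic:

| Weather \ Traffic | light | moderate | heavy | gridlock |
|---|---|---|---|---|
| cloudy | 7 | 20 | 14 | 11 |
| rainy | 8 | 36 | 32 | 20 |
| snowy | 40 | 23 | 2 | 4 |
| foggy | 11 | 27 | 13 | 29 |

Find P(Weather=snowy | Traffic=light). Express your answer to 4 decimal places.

0.6061

Total with Traffic=light: 7 + 8 + 40 + 11 = 66.
P(Weather=snowy | Traffic=light) = 40/66 = 0.6061.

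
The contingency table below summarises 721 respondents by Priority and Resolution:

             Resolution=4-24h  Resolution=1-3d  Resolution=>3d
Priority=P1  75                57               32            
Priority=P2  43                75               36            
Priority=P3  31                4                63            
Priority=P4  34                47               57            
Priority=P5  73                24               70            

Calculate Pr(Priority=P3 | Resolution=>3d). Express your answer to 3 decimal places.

0.244

Total with Resolution=>3d: 32 + 36 + 63 + 57 + 70 = 258.
P(Priority=P3 | Resolution=>3d) = 63/258 = 0.244.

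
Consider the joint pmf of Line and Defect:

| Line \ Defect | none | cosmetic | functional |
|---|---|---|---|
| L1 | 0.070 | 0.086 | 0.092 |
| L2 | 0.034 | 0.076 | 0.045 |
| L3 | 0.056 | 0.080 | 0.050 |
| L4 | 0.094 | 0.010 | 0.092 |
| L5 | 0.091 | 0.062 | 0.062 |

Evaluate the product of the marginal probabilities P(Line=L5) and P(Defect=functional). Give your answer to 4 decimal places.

0.0733

P(Line=L5) = 0.091 + 0.062 + 0.062 = 0.215.
P(Defect=functional) = 0.092 + 0.045 + 0.050 + 0.092 + 0.062 = 0.341.
Product: 0.215 × 0.341 = 0.0733.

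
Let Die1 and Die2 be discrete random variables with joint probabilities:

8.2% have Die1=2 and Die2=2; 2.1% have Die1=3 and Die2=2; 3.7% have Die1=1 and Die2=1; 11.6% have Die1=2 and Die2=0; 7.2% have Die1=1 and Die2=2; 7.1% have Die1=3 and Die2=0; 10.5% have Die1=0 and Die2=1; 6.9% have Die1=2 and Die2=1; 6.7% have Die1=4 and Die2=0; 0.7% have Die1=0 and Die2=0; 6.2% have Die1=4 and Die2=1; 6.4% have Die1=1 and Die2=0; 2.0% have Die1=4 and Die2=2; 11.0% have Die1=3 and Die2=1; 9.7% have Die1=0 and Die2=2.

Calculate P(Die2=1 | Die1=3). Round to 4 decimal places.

P(Die1=3) = 0.071 + 0.110 + 0.021 = 0.202.
P(Die2=1 | Die1=3) = 0.110/0.202 = 0.5446.

0.5446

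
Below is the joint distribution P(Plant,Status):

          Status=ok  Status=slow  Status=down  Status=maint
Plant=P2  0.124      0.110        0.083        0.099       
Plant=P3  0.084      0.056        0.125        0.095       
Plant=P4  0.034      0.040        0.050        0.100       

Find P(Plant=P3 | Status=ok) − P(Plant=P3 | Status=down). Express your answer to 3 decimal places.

-0.137

P(Status=ok) = 0.124 + 0.084 + 0.034 = 0.242; P(Plant=P3 | Status=ok) = 0.084/0.242 = 0.3471.
P(Status=down) = 0.083 + 0.125 + 0.050 = 0.258; P(Plant=P3 | Status=down) = 0.125/0.258 = 0.4845.
Difference = -0.137.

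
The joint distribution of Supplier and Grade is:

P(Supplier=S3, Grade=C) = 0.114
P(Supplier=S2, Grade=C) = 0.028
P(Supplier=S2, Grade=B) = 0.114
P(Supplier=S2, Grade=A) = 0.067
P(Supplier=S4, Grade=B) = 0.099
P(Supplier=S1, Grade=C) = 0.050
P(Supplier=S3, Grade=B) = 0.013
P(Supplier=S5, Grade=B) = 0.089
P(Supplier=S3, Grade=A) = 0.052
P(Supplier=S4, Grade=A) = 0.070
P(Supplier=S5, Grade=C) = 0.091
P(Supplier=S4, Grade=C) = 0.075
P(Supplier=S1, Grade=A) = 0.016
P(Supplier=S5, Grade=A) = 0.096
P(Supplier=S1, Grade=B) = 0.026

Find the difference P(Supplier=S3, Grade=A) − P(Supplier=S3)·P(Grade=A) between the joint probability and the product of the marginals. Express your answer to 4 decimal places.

P(Supplier=S3) = 0.052 + 0.013 + 0.114 = 0.179.
P(Grade=A) = 0.016 + 0.067 + 0.052 + 0.070 + 0.096 = 0.301.
P(Supplier=S3, Grade=A) − P(Supplier=S3)P(Grade=A) = 0.052 − 0.179×0.301 = -0.0019.

-0.0019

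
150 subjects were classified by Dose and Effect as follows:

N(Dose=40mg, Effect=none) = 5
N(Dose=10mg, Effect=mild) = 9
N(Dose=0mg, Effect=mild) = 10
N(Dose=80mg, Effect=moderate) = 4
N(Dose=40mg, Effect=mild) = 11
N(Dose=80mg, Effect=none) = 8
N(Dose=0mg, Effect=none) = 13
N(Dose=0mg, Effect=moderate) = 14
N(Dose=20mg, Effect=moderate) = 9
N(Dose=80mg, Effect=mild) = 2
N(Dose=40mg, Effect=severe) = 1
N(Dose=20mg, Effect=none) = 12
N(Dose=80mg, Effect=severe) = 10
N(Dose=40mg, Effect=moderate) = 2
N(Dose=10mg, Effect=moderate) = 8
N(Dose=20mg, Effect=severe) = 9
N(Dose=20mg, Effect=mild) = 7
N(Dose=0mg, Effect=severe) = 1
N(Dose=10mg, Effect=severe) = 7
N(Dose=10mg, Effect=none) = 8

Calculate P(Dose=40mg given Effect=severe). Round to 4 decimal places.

Total with Effect=severe: 1 + 7 + 9 + 1 + 10 = 28.
P(Dose=40mg | Effect=severe) = 1/28 = 0.0357.

0.0357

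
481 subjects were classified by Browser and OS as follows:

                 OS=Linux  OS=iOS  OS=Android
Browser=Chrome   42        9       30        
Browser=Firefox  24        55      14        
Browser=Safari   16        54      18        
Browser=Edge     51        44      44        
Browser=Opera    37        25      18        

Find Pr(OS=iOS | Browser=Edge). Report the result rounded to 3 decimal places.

Total with Browser=Edge: 51 + 44 + 44 = 139.
P(OS=iOS | Browser=Edge) = 44/139 = 0.317.

0.317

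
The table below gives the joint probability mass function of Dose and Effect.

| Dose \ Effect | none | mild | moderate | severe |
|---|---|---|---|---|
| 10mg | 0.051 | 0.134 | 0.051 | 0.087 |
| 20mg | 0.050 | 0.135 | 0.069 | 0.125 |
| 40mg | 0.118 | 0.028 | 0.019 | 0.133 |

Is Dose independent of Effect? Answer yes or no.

P(Dose=40mg) = 0.298 and P(Effect=mild) = 0.297, so their product is 0.08851, but P(Dose=40mg, Effect=mild) = 0.028. Since these differ, Dose and Effect are not independent.

no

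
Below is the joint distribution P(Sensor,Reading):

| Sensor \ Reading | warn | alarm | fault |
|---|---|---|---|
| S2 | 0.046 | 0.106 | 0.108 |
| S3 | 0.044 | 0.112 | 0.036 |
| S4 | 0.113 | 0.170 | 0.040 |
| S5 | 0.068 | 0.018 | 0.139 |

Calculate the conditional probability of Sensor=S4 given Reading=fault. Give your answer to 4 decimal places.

P(Reading=fault) = 0.108 + 0.036 + 0.040 + 0.139 = 0.323.
P(Sensor=S4 | Reading=fault) = 0.040/0.323 = 0.1238.

0.1238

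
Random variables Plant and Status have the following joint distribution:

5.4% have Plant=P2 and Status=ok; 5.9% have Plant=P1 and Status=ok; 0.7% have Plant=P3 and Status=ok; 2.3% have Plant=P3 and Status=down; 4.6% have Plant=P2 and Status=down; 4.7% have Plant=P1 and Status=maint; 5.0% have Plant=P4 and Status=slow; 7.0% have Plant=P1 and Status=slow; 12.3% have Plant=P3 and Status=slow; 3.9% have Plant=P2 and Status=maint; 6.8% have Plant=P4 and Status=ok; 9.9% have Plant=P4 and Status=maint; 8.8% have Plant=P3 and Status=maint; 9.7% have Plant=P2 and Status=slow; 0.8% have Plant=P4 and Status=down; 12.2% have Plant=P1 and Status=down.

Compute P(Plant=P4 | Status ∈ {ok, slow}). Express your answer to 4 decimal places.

0.2235

P(Status=ok) = 0.059 + 0.054 + 0.007 + 0.068 = 0.188.
P(Status=slow) = 0.070 + 0.097 + 0.123 + 0.050 = 0.340.
P(Status ∈ {ok, slow}) = 0.188 + 0.340 = 0.528; P(Plant=P4, Status ∈ {ok, slow}) = 0.068 + 0.050 = 0.118.
P(Plant=P4 | Status ∈ {ok, slow}) = 0.118/0.528 = 0.2235.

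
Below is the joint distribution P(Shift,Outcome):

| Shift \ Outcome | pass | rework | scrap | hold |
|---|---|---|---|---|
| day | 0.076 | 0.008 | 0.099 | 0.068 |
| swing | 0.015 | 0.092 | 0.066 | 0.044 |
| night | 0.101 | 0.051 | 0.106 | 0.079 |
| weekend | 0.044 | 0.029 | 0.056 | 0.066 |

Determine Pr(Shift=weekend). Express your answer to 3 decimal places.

0.195

P(Shift=weekend) = 0.044 + 0.029 + 0.056 + 0.066 = 0.195.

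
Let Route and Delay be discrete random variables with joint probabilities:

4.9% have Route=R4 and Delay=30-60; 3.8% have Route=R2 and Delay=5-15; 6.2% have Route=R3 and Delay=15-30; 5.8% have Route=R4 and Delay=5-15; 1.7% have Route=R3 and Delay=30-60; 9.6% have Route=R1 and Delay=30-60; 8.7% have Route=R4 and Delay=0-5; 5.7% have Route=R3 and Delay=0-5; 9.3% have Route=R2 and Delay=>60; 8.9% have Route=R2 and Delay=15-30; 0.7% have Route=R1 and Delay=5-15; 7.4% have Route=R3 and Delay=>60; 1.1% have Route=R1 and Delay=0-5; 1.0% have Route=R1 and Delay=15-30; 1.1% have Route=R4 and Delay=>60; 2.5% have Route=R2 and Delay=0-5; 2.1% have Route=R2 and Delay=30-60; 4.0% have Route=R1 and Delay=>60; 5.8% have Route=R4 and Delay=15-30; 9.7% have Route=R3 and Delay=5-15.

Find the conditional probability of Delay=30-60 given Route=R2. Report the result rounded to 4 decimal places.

0.0789

P(Route=R2) = 0.025 + 0.038 + 0.089 + 0.021 + 0.093 = 0.266.
P(Delay=30-60 | Route=R2) = 0.021/0.266 = 0.0789.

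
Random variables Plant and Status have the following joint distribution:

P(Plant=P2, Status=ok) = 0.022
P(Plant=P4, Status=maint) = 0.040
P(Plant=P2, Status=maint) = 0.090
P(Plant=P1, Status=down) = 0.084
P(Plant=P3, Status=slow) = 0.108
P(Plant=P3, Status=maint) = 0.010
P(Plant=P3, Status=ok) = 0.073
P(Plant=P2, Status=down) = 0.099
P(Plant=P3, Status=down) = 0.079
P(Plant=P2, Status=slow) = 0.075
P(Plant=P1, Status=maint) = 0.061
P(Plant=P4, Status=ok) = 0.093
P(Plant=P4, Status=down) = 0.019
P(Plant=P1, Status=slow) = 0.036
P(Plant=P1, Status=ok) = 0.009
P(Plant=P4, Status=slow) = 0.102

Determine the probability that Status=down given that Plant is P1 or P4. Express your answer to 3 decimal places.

P(Plant=P1) = 0.009 + 0.036 + 0.084 + 0.061 = 0.190.
P(Plant=P4) = 0.093 + 0.102 + 0.019 + 0.040 = 0.254.
P(Plant ∈ {P1, P4}) = 0.190 + 0.254 = 0.444; P(Status=down, Plant ∈ {P1, P4}) = 0.084 + 0.019 = 0.103.
P(Status=down | Plant ∈ {P1, P4}) = 0.103/0.444 = 0.232.

0.232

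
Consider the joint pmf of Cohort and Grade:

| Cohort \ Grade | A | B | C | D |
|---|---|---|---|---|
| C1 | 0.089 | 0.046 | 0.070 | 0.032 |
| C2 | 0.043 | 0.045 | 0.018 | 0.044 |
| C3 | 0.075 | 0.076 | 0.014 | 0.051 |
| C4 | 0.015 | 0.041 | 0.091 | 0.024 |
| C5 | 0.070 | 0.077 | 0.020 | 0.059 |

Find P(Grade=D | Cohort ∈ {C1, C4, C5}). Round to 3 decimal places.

0.181

P(Cohort=C1) = 0.089 + 0.046 + 0.070 + 0.032 = 0.237.
P(Cohort=C4) = 0.015 + 0.041 + 0.091 + 0.024 = 0.171.
P(Cohort=C5) = 0.070 + 0.077 + 0.020 + 0.059 = 0.226.
P(Cohort ∈ {C1, C4, C5}) = 0.237 + 0.171 + 0.226 = 0.634; P(Grade=D, Cohort ∈ {C1, C4, C5}) = 0.032 + 0.024 + 0.059 = 0.115.
P(Grade=D | Cohort ∈ {C1, C4, C5}) = 0.115/0.634 = 0.181.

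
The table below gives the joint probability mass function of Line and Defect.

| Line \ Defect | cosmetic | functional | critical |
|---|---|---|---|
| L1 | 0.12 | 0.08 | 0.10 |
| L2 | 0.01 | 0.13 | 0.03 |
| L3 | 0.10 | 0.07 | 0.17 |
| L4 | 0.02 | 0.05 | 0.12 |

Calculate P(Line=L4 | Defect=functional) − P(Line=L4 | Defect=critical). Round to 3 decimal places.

P(Defect=functional) = 0.08 + 0.13 + 0.07 + 0.05 = 0.33; P(Line=L4 | Defect=functional) = 0.05/0.33 = 0.1515.
P(Defect=critical) = 0.10 + 0.03 + 0.17 + 0.12 = 0.42; P(Line=L4 | Defect=critical) = 0.12/0.42 = 0.2857.
Difference = -0.134.

-0.134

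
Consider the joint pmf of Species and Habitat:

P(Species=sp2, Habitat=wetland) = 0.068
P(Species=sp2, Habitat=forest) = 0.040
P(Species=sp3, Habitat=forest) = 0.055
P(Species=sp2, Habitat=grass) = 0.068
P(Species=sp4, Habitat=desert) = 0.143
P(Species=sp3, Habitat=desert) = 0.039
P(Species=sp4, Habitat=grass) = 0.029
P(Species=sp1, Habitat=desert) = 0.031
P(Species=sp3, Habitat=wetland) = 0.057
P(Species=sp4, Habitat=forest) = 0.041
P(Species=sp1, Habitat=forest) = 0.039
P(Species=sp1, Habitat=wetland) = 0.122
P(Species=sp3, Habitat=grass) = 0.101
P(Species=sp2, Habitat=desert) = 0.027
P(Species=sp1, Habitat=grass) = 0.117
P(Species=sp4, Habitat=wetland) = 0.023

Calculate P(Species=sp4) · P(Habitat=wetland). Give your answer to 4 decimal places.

0.0637

P(Species=sp4) = 0.041 + 0.029 + 0.023 + 0.143 = 0.236.
P(Habitat=wetland) = 0.122 + 0.068 + 0.057 + 0.023 = 0.270.
Product: 0.236 × 0.270 = 0.0637.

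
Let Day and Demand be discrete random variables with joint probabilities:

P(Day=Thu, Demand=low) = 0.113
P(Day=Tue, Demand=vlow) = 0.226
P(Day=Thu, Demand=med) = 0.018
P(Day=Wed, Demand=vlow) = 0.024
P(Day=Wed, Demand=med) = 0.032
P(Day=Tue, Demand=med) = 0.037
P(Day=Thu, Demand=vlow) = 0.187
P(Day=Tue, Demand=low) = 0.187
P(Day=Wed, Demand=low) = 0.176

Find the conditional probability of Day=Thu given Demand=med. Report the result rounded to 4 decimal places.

P(Demand=med) = 0.037 + 0.032 + 0.018 = 0.087.
P(Day=Thu | Demand=med) = 0.018/0.087 = 0.2069.

0.2069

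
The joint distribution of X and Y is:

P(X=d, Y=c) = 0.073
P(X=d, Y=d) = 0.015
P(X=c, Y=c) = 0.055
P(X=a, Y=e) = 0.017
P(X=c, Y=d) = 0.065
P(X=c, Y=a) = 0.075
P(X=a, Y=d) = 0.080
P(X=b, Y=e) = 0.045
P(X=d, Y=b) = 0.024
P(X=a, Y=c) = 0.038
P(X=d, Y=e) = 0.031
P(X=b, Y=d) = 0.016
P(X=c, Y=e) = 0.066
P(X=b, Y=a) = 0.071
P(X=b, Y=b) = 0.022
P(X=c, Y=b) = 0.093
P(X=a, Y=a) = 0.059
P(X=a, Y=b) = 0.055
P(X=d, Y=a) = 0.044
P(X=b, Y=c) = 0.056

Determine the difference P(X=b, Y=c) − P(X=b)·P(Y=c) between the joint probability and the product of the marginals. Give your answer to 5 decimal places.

P(X=b) = 0.071 + 0.022 + 0.056 + 0.016 + 0.045 = 0.210.
P(Y=c) = 0.038 + 0.056 + 0.055 + 0.073 = 0.222.
P(X=b, Y=c) − P(X=b)P(Y=c) = 0.056 − 0.210×0.222 = 0.00938.

0.00938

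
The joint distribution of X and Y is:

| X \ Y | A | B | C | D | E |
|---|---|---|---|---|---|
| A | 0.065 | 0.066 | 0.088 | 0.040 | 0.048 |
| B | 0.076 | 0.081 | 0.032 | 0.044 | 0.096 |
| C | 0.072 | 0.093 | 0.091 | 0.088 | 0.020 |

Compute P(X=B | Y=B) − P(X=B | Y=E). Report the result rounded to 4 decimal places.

P(Y=B) = 0.066 + 0.081 + 0.093 = 0.240; P(X=B | Y=B) = 0.081/0.240 = 0.33750.
P(Y=E) = 0.048 + 0.096 + 0.020 = 0.164; P(X=B | Y=E) = 0.096/0.164 = 0.58537.
Difference = -0.2479.

-0.2479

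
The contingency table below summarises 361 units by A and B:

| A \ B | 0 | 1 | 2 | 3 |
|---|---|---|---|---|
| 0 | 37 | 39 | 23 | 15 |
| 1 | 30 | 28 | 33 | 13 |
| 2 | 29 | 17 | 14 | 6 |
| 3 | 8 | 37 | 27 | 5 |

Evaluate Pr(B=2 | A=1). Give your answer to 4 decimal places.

Total with A=1: 30 + 28 + 33 + 13 = 104.
P(B=2 | A=1) = 33/104 = 0.3173.

0.3173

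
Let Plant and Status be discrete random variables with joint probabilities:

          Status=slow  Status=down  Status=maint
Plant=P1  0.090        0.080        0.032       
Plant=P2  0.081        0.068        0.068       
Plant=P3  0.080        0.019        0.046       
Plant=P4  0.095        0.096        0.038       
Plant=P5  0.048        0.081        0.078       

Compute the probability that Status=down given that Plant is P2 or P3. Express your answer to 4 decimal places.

0.2403

P(Plant=P2) = 0.081 + 0.068 + 0.068 = 0.217.
P(Plant=P3) = 0.080 + 0.019 + 0.046 = 0.145.
P(Plant ∈ {P2, P3}) = 0.217 + 0.145 = 0.362; P(Status=down, Plant ∈ {P2, P3}) = 0.068 + 0.019 = 0.087.
P(Status=down | Plant ∈ {P2, P3}) = 0.087/0.362 = 0.2403.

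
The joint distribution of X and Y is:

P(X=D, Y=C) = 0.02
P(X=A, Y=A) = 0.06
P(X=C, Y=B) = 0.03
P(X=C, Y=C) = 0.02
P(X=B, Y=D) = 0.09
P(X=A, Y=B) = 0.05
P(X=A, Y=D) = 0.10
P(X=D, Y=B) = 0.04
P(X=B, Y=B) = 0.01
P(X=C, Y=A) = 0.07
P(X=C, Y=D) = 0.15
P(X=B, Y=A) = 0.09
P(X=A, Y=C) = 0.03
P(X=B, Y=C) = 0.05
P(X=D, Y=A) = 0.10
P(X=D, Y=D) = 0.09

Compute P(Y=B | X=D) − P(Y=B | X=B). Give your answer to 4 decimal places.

P(X=D) = 0.10 + 0.04 + 0.02 + 0.09 = 0.25; P(Y=B | X=D) = 0.04/0.25 = 0.16000.
P(X=B) = 0.09 + 0.01 + 0.05 + 0.09 = 0.24; P(Y=B | X=B) = 0.01/0.24 = 0.04167.
Difference = 0.1183.

0.1183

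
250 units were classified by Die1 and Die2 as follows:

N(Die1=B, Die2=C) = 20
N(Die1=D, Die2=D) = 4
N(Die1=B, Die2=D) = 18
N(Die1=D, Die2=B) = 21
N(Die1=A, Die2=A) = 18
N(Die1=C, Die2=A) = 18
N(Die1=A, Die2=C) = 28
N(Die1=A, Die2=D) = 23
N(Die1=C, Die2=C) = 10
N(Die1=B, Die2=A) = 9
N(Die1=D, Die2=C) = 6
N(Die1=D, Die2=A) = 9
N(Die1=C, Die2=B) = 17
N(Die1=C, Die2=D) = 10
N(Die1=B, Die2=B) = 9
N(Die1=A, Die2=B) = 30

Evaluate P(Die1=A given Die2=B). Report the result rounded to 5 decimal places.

Total with Die2=B: 30 + 9 + 17 + 21 = 77.
P(Die1=A | Die2=B) = 30/77 = 0.38961.

0.38961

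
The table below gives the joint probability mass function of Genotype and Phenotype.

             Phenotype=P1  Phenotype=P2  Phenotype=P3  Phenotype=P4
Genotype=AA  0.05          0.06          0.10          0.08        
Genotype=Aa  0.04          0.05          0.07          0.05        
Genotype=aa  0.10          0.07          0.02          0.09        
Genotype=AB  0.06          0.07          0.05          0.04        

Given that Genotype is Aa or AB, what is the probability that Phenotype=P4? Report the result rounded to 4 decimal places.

0.2093

P(Genotype=Aa) = 0.04 + 0.05 + 0.07 + 0.05 = 0.21.
P(Genotype=AB) = 0.06 + 0.07 + 0.05 + 0.04 = 0.22.
P(Genotype ∈ {Aa, AB}) = 0.21 + 0.22 = 0.43; P(Phenotype=P4, Genotype ∈ {Aa, AB}) = 0.05 + 0.04 = 0.09.
P(Phenotype=P4 | Genotype ∈ {Aa, AB}) = 0.09/0.43 = 0.2093.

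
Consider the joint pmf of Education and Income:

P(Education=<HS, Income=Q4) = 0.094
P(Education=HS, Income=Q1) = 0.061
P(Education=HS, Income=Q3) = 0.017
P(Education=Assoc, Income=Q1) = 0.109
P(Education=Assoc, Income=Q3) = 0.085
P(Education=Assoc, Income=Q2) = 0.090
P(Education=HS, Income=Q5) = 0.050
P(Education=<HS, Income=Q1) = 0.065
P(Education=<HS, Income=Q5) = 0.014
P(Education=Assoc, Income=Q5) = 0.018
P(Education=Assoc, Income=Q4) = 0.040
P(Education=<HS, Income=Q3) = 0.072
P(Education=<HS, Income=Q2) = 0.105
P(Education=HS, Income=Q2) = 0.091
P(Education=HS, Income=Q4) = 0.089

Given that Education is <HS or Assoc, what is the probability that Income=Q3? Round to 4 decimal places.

0.2269

P(Education=<HS) = 0.065 + 0.105 + 0.072 + 0.094 + 0.014 = 0.350.
P(Education=Assoc) = 0.109 + 0.090 + 0.085 + 0.040 + 0.018 = 0.342.
P(Education ∈ {<HS, Assoc}) = 0.350 + 0.342 = 0.692; P(Income=Q3, Education ∈ {<HS, Assoc}) = 0.072 + 0.085 = 0.157.
P(Income=Q3 | Education ∈ {<HS, Assoc}) = 0.157/0.692 = 0.2269.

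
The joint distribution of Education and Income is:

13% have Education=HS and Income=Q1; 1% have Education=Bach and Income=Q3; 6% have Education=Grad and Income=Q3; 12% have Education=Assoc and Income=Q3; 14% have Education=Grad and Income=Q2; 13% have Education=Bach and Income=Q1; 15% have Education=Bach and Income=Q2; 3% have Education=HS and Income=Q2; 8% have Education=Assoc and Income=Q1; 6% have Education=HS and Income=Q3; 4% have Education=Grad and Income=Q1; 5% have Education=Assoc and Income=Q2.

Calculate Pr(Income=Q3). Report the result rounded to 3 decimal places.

0.250

P(Income=Q3) = 0.06 + 0.12 + 0.01 + 0.06 = 0.25.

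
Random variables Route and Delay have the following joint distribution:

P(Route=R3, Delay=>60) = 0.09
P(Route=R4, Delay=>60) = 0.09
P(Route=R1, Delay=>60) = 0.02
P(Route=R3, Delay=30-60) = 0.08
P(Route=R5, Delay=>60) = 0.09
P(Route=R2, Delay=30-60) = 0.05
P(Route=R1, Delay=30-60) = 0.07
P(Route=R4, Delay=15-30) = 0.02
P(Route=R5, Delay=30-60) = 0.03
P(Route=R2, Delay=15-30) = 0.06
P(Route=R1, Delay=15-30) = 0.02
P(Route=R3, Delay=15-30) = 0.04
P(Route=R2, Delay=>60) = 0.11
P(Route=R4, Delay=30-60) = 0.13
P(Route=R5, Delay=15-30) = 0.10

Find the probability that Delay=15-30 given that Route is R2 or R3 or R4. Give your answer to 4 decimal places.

P(Route=R2) = 0.06 + 0.05 + 0.11 = 0.22.
P(Route=R3) = 0.04 + 0.08 + 0.09 = 0.21.
P(Route=R4) = 0.02 + 0.13 + 0.09 = 0.24.
P(Route ∈ {R2, R3, R4}) = 0.22 + 0.21 + 0.24 = 0.67; P(Delay=15-30, Route ∈ {R2, R3, R4}) = 0.06 + 0.04 + 0.02 = 0.12.
P(Delay=15-30 | Route ∈ {R2, R3, R4}) = 0.12/0.67 = 0.1791.

0.1791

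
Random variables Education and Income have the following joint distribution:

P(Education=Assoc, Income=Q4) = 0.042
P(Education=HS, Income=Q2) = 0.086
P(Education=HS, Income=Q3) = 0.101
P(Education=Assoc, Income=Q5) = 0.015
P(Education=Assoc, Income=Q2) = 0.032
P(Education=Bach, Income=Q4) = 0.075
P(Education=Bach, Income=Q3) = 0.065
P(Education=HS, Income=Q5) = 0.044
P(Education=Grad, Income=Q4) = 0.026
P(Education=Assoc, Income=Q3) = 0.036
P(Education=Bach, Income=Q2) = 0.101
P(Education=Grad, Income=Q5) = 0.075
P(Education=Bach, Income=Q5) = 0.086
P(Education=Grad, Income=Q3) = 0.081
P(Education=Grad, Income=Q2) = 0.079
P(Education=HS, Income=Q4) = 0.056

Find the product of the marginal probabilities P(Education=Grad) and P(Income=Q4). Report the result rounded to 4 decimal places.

P(Education=Grad) = 0.079 + 0.081 + 0.026 + 0.075 = 0.261.
P(Income=Q4) = 0.056 + 0.042 + 0.075 + 0.026 = 0.199.
Product: 0.261 × 0.199 = 0.0519.

0.0519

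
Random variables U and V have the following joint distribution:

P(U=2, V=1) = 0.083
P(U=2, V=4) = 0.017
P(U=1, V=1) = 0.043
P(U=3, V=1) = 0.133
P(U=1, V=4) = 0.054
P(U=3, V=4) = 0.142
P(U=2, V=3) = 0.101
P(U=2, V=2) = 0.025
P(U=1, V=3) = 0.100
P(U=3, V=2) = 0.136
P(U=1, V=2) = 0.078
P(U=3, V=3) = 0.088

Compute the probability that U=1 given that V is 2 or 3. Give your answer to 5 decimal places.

0.33712

P(V=2) = 0.078 + 0.025 + 0.136 = 0.239.
P(V=3) = 0.100 + 0.101 + 0.088 = 0.289.
P(V ∈ {2, 3}) = 0.239 + 0.289 = 0.528; P(U=1, V ∈ {2, 3}) = 0.078 + 0.100 = 0.178.
P(U=1 | V ∈ {2, 3}) = 0.178/0.528 = 0.33712.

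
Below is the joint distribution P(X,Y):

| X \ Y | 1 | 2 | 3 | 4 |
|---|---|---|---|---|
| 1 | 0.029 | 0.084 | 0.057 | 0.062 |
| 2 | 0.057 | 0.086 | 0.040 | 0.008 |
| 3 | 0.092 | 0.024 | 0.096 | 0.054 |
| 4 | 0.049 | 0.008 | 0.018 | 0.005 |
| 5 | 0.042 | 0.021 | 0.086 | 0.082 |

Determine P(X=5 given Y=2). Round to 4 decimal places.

0.0942

P(Y=2) = 0.084 + 0.086 + 0.024 + 0.008 + 0.021 = 0.223.
P(X=5 | Y=2) = 0.021/0.223 = 0.0942.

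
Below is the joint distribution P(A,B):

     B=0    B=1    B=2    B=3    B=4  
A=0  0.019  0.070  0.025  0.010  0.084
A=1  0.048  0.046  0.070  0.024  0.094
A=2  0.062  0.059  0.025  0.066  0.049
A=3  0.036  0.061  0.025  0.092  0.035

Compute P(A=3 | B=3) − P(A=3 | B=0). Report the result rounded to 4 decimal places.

P(B=3) = 0.010 + 0.024 + 0.066 + 0.092 = 0.192; P(A=3 | B=3) = 0.092/0.192 = 0.47917.
P(B=0) = 0.019 + 0.048 + 0.062 + 0.036 = 0.165; P(A=3 | B=0) = 0.036/0.165 = 0.21818.
Difference = 0.2610.

0.2610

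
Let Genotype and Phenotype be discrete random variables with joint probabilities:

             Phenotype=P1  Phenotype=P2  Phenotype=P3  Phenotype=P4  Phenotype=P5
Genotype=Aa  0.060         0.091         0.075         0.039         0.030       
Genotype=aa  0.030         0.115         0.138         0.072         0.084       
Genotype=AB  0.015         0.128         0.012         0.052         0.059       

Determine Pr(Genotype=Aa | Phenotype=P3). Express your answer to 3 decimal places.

P(Phenotype=P3) = 0.075 + 0.138 + 0.012 = 0.225.
P(Genotype=Aa | Phenotype=P3) = 0.075/0.225 = 0.333.

0.333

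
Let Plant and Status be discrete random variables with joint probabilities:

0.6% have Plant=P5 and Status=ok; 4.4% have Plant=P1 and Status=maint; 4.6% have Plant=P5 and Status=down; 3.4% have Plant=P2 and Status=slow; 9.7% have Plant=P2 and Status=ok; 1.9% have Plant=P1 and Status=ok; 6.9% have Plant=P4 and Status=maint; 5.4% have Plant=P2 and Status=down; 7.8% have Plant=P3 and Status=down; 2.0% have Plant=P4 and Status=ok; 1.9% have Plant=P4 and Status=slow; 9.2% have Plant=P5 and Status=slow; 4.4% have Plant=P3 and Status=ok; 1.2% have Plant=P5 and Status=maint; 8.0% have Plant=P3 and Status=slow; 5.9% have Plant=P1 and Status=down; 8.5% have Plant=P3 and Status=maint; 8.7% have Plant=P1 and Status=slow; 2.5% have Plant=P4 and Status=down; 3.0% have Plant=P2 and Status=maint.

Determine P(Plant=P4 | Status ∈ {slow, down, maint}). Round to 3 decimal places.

0.139

P(Status=slow) = 0.087 + 0.034 + 0.080 + 0.019 + 0.092 = 0.312.
P(Status=down) = 0.059 + 0.054 + 0.078 + 0.025 + 0.046 = 0.262.
P(Status=maint) = 0.044 + 0.030 + 0.085 + 0.069 + 0.012 = 0.240.
P(Status ∈ {slow, down, maint}) = 0.312 + 0.262 + 0.240 = 0.814; P(Plant=P4, Status ∈ {slow, down, maint}) = 0.019 + 0.025 + 0.069 = 0.113.
P(Plant=P4 | Status ∈ {slow, down, maint}) = 0.113/0.814 = 0.139.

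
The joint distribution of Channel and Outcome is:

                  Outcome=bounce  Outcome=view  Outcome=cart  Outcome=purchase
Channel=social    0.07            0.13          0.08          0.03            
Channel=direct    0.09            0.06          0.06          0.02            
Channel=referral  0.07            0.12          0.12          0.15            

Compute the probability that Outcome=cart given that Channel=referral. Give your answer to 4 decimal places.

P(Channel=referral) = 0.07 + 0.12 + 0.12 + 0.15 = 0.46.
P(Outcome=cart | Channel=referral) = 0.12/0.46 = 0.2609.

0.2609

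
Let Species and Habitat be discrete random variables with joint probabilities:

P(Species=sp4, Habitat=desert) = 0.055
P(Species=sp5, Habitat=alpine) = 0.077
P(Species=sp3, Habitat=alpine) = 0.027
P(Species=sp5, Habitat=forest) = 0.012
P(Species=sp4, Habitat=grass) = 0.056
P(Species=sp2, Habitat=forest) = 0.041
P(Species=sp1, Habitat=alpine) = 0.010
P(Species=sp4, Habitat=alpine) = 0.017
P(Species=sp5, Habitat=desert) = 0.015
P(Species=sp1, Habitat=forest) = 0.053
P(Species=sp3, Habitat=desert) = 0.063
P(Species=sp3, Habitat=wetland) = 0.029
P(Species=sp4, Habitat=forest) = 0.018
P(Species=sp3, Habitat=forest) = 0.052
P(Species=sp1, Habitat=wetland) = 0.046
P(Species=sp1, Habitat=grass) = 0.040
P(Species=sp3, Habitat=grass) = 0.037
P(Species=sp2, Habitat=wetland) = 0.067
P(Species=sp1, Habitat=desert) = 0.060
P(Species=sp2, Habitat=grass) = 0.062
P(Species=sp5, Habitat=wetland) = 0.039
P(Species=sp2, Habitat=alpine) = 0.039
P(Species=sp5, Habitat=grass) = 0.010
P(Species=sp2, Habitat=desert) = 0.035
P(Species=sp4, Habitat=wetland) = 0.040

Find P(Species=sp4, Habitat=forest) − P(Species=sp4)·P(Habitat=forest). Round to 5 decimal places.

P(Species=sp4) = 0.018 + 0.056 + 0.040 + 0.055 + 0.017 = 0.186.
P(Habitat=forest) = 0.053 + 0.041 + 0.052 + 0.018 + 0.012 = 0.176.
P(Species=sp4, Habitat=forest) − P(Species=sp4)P(Habitat=forest) = 0.018 − 0.186×0.176 = -0.01474.

-0.01474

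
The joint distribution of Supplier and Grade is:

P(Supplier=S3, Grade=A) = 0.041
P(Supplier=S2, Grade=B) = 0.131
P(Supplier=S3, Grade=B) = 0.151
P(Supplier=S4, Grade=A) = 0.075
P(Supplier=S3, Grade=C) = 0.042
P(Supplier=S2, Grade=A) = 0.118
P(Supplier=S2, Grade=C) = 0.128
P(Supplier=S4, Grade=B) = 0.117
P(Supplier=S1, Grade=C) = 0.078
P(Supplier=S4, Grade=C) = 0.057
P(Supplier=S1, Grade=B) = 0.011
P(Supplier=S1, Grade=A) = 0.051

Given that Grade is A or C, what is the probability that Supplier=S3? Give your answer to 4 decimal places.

0.1407

P(Grade=A) = 0.051 + 0.118 + 0.041 + 0.075 = 0.285.
P(Grade=C) = 0.078 + 0.128 + 0.042 + 0.057 = 0.305.
P(Grade ∈ {A, C}) = 0.285 + 0.305 = 0.590; P(Supplier=S3, Grade ∈ {A, C}) = 0.041 + 0.042 = 0.083.
P(Supplier=S3 | Grade ∈ {A, C}) = 0.083/0.590 = 0.1407.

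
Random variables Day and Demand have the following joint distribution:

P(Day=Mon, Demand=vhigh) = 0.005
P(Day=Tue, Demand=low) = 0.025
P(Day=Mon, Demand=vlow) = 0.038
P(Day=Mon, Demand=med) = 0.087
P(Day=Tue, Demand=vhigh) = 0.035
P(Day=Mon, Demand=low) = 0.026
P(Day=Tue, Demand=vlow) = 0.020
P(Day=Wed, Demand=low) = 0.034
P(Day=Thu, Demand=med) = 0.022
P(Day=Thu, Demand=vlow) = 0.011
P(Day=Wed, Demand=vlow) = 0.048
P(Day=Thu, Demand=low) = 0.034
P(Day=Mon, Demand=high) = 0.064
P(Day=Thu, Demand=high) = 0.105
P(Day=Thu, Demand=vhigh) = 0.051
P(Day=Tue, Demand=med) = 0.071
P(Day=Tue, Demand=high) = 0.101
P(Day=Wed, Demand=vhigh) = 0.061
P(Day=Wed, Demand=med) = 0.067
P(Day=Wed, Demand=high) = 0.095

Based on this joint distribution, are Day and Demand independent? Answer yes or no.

P(Day=Thu) = 0.223 and P(Demand=med) = 0.247, so their product is 0.05508, but P(Day=Thu, Demand=med) = 0.022. Since these differ, Day and Demand are not independent.

no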